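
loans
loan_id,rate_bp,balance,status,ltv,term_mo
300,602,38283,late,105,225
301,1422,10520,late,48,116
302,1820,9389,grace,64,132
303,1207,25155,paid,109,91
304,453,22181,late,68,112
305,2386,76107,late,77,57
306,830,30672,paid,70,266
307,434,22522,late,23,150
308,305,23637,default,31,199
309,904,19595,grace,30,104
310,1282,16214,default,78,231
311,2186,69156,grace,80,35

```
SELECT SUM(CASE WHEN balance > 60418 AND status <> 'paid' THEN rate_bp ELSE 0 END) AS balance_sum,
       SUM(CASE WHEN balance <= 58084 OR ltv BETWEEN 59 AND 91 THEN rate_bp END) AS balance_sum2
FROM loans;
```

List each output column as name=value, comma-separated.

balance_sum=4572, balance_sum2=13831

[balance_sum: balance > 60418 AND status <> 'paid']
loan_id=300: ✗
loan_id=301: ✗
loan_id=302: ✗
loan_id=303: ✗
loan_id=304: ✗
loan_id=305: ✓ → 2386
loan_id=306: ✗
loan_id=307: ✗
loan_id=308: ✗
loan_id=309: ✗
loan_id=310: ✗
loan_id=311: ✓ → 2186
balance_sum = 2386 + 2186 = 4572
—
[balance_sum2: balance <= 58084 OR ltv BETWEEN 59 AND 91]
loan_id=300: ✓ → 602
loan_id=301: ✓ → 1422
loan_id=302: ✓ → 1820
loan_id=303: ✓ → 1207
loan_id=304: ✓ → 453
loan_id=305: ✓ → 2386
loan_id=306: ✓ → 830
loan_id=307: ✓ → 434
loan_id=308: ✓ → 305
loan_id=309: ✓ → 904
loan_id=310: ✓ → 1282
loan_id=311: ✓ → 2186
balance_sum2 = 602 + 1422 + 1820 + 1207 + 453 + 2386 + 830 + 434 + 305 + 904 + 1282 + 2186 = 13831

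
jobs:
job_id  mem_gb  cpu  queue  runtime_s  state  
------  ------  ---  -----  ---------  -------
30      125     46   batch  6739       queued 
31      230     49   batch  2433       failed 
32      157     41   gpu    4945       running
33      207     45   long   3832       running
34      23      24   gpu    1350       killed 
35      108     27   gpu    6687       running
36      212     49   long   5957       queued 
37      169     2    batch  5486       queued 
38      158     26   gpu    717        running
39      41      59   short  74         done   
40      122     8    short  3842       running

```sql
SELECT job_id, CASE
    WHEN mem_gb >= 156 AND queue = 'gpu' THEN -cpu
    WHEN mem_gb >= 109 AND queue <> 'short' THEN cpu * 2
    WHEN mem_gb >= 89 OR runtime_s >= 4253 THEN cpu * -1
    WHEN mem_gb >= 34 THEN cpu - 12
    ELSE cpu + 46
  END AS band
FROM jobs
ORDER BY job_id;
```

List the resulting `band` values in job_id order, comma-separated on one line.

job_id=30: mem_gb >= 109 AND queue <> 'short' → 92
job_id=31: mem_gb >= 109 AND queue <> 'short' → 98
job_id=32: mem_gb >= 156 AND queue = 'gpu' → -41
job_id=33: mem_gb >= 109 AND queue <> 'short' → 90
job_id=34: ELSE → 70
job_id=35: mem_gb >= 89 OR runtime_s >= 4253 → -27
job_id=36: mem_gb >= 109 AND queue <> 'short' → 98
job_id=37: mem_gb >= 109 AND queue <> 'short' → 4
job_id=38: mem_gb >= 156 AND queue = 'gpu' → -26
job_id=39: mem_gb >= 34 → 47
job_id=40: mem_gb >= 89 OR runtime_s >= 4253 → -8

92, 98, -41, 90, 70, -27, 98, 4, -26, 47, -8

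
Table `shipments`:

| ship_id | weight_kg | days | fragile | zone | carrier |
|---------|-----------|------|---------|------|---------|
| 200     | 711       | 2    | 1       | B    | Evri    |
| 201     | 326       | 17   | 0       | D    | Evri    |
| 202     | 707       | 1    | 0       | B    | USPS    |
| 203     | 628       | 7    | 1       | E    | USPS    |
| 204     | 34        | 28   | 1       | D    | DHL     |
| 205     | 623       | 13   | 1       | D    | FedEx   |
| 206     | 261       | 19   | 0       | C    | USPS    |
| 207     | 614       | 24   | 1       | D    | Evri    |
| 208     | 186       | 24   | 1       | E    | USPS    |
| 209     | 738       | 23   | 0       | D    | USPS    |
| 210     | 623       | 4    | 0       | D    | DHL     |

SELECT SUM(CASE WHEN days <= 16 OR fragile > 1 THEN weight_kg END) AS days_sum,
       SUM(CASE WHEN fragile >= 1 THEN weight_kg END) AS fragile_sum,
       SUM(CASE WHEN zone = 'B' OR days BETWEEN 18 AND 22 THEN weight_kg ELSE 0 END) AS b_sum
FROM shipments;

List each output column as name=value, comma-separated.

days_sum=3292, fragile_sum=2796, b_sum=1679

[days_sum: days <= 16 OR fragile > 1]
ship_id=200: ✓ → 711
ship_id=201: ✗
ship_id=202: ✓ → 707
ship_id=203: ✓ → 628
ship_id=204: ✗
ship_id=205: ✓ → 623
ship_id=206: ✗
ship_id=207: ✗
ship_id=208: ✗
ship_id=209: ✗
ship_id=210: ✓ → 623
days_sum = 711 + 707 + 628 + 623 + 623 = 3292
—
[fragile_sum: fragile >= 1]
ship_id=200: ✓ → 711
ship_id=201: ✗
ship_id=202: ✗
ship_id=203: ✓ → 628
ship_id=204: ✓ → 34
ship_id=205: ✓ → 623
ship_id=206: ✗
ship_id=207: ✓ → 614
ship_id=208: ✓ → 186
ship_id=209: ✗
ship_id=210: ✗
fragile_sum = 711 + 628 + 34 + 623 + 614 + 186 = 2796
—
[b_sum: zone = 'B' OR days BETWEEN 18 AND 22]
ship_id=200: ✓ → 711
ship_id=201: ✗
ship_id=202: ✓ → 707
ship_id=203: ✗
ship_id=204: ✗
ship_id=205: ✗
ship_id=206: ✓ → 261
ship_id=207: ✗
ship_id=208: ✗
ship_id=209: ✗
ship_id=210: ✗
b_sum = 711 + 707 + 261 = 1679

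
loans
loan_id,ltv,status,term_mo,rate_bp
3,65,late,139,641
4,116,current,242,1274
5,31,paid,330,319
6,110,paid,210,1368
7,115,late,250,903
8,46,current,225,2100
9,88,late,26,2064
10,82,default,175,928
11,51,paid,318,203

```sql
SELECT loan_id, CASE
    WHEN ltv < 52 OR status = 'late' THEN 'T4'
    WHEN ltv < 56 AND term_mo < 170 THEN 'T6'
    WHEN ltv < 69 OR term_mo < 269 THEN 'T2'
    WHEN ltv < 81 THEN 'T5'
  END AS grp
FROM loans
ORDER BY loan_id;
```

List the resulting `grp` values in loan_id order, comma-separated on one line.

loan_id=3: ltv < 52 OR status = 'late' → T4
loan_id=4: ltv < 69 OR term_mo < 269 → T2
loan_id=5: ltv < 52 OR status = 'late' → T4
loan_id=6: ltv < 69 OR term_mo < 269 → T2
loan_id=7: ltv < 52 OR status = 'late' → T4
loan_id=8: ltv < 52 OR status = 'late' → T4
loan_id=9: ltv < 52 OR status = 'late' → T4
loan_id=10: ltv < 69 OR term_mo < 269 → T2
loan_id=11: ltv < 52 OR status = 'late' → T4

T4, T2, T4, T2, T4, T4, T4, T2, T4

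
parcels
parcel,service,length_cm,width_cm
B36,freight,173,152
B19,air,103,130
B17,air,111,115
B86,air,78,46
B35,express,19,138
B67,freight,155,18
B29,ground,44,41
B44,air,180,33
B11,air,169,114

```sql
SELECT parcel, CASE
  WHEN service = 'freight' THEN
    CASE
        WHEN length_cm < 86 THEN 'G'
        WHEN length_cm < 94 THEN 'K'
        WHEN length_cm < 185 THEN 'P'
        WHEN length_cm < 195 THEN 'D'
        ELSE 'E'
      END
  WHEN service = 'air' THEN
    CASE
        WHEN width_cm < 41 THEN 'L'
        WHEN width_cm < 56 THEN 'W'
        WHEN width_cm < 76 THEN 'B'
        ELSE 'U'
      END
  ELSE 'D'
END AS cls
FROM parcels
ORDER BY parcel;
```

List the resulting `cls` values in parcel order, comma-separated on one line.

U, U, U, D, D, P, L, P, W

parcel=B11: service='air' → inner[ELSE] → U
parcel=B17: service='air' → inner[ELSE] → U
parcel=B19: service='air' → inner[ELSE] → U
parcel=B29: service='ground' → outer ELSE → D
parcel=B35: service='express' → outer ELSE → D
parcel=B36: service='freight' → inner[length_cm < 185] → P
parcel=B44: service='air' → inner[width_cm < 41] → L
parcel=B67: service='freight' → inner[length_cm < 185] → P
parcel=B86: service='air' → inner[width_cm < 56] → W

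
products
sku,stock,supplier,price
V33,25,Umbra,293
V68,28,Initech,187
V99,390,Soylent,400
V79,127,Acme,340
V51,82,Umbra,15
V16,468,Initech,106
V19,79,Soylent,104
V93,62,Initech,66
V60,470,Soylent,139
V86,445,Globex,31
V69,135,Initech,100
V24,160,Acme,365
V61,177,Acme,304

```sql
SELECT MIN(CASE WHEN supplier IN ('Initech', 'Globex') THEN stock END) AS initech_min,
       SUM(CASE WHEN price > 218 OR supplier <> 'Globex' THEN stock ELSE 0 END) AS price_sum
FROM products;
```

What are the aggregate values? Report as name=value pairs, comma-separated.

[initech_min: supplier IN ('Initech', 'Globex')]
sku=V33: ✗
sku=V68: ✓ → 28
sku=V99: ✗
sku=V79: ✗
sku=V51: ✗
sku=V16: ✓ → 468
sku=V19: ✗
sku=V93: ✓ → 62
sku=V60: ✗
sku=V86: ✓ → 445
sku=V69: ✓ → 135
sku=V24: ✗
sku=V61: ✗
initech_min = MIN(28, 468, 62, 445, 135) = 28
—
[price_sum: price > 218 OR supplier <> 'Globex']
sku=V33: ✓ → 25
sku=V68: ✓ → 28
sku=V99: ✓ → 390
sku=V79: ✓ → 127
sku=V51: ✓ → 82
sku=V16: ✓ → 468
sku=V19: ✓ → 79
sku=V93: ✓ → 62
sku=V60: ✓ → 470
sku=V86: ✗
sku=V69: ✓ → 135
sku=V24: ✓ → 160
sku=V61: ✓ → 177
price_sum = 25 + 28 + 390 + 127 + 82 + 468 + 79 + 62 + 470 + 135 + 160 + 177 = 2203

initech_min=28, price_sum=2203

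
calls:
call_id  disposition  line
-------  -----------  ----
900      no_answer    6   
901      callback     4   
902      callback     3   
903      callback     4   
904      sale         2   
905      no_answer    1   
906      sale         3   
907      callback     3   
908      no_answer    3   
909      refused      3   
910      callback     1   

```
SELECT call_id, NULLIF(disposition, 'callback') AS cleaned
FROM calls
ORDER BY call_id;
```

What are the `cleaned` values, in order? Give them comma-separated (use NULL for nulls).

no_answer, NULL, NULL, NULL, sale, no_answer, sale, NULL, no_answer, refused, NULL

call_id=900: disposition=no_answer vs callback: differ → no_answer
call_id=901: disposition=callback vs callback: equal → NULL
call_id=902: disposition=callback vs callback: equal → NULL
call_id=903: disposition=callback vs callback: equal → NULL
call_id=904: disposition=sale vs callback: differ → sale
call_id=905: disposition=no_answer vs callback: differ → no_answer
call_id=906: disposition=sale vs callback: differ → sale
call_id=907: disposition=callback vs callback: equal → NULL
call_id=908: disposition=no_answer vs callback: differ → no_answer
call_id=909: disposition=refused vs callback: differ → refused
call_id=910: disposition=callback vs callback: equal → NULL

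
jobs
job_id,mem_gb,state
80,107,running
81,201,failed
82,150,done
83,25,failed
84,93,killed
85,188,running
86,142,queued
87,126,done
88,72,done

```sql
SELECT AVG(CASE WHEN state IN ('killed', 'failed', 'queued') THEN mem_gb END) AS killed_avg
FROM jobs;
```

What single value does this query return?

115.25

job_id=80: ✗
job_id=81: ✓ → 201
job_id=82: ✗
job_id=83: ✓ → 25
job_id=84: ✓ → 93
job_id=85: ✗
job_id=86: ✓ → 142
job_id=87: ✗
job_id=88: ✗
killed_avg = (201 + 25 + 93 + 142) / 4 = 115.25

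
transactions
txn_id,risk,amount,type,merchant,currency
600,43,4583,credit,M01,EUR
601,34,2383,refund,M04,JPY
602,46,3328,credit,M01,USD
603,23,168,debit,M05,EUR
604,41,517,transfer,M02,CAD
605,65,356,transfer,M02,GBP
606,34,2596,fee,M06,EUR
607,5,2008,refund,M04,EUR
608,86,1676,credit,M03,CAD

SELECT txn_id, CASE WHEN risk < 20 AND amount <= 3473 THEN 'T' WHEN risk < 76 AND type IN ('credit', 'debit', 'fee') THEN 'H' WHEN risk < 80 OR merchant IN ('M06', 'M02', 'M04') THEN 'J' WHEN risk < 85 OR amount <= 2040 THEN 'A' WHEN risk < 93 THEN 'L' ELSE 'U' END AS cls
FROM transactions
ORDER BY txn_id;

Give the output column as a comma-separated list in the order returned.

H, J, H, H, J, J, H, T, A

txn_id=600: risk < 76 AND type IN ('credit', 'debit', 'fee') → H
txn_id=601: risk < 80 OR merchant IN ('M06', 'M02', 'M04') → J
txn_id=602: risk < 76 AND type IN ('credit', 'debit', 'fee') → H
txn_id=603: risk < 76 AND type IN ('credit', 'debit', 'fee') → H
txn_id=604: risk < 80 OR merchant IN ('M06', 'M02', 'M04') → J
txn_id=605: risk < 80 OR merchant IN ('M06', 'M02', 'M04') → J
txn_id=606: risk < 76 AND type IN ('credit', 'debit', 'fee') → H
txn_id=607: risk < 20 AND amount <= 3473 → T
txn_id=608: risk < 85 OR amount <= 2040 → A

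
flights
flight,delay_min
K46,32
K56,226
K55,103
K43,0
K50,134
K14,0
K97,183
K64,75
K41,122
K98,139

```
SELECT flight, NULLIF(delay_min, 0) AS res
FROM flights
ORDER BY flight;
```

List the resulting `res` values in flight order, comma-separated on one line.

flight=K14: delay_min=0 vs 0: equal → NULL
flight=K41: delay_min=122 vs 0: differ → 122
flight=K43: delay_min=0 vs 0: equal → NULL
flight=K46: delay_min=32 vs 0: differ → 32
flight=K50: delay_min=134 vs 0: differ → 134
flight=K55: delay_min=103 vs 0: differ → 103
flight=K56: delay_min=226 vs 0: differ → 226
flight=K64: delay_min=75 vs 0: differ → 75
flight=K97: delay_min=183 vs 0: differ → 183
flight=K98: delay_min=139 vs 0: differ → 139

NULL, 122, NULL, 32, 134, 103, 226, 75, 183, 139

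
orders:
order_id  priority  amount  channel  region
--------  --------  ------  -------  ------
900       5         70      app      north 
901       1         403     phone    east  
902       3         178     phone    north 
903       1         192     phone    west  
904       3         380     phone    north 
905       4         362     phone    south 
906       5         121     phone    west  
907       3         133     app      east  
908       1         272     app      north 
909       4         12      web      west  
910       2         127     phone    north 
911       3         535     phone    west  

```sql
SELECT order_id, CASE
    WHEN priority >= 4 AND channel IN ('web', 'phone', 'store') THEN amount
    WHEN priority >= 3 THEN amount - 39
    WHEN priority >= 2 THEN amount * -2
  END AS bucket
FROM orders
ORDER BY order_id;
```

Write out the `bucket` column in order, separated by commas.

31, NULL, 139, NULL, 341, 362, 121, 94, NULL, 12, -254, 496

order_id=900: priority >= 3 → 31
order_id=901: (no match → NULL) → NULL
order_id=902: priority >= 3 → 139
order_id=903: (no match → NULL) → NULL
order_id=904: priority >= 3 → 341
order_id=905: priority >= 4 AND channel IN ('web', 'phone', 'store') → 362
order_id=906: priority >= 4 AND channel IN ('web', 'phone', 'store') → 121
order_id=907: priority >= 3 → 94
order_id=908: (no match → NULL) → NULL
order_id=909: priority >= 4 AND channel IN ('web', 'phone', 'store') → 12
order_id=910: priority >= 2 → -254
order_id=911: priority >= 3 → 496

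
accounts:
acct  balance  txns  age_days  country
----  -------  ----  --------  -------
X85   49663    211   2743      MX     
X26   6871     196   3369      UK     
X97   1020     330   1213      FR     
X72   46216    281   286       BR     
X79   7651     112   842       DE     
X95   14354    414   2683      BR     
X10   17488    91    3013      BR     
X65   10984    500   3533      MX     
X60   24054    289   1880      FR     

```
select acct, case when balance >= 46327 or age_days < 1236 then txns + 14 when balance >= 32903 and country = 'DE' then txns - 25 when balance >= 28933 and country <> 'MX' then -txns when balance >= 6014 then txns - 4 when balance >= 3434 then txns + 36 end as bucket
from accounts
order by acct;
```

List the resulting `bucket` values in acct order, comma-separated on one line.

87, 192, 285, 496, 295, 126, 225, 410, 344

acct=X10: balance >= 6014 → 87
acct=X26: balance >= 6014 → 192
acct=X60: balance >= 6014 → 285
acct=X65: balance >= 6014 → 496
acct=X72: balance >= 46327 or age_days < 1236 → 295
acct=X79: balance >= 46327 or age_days < 1236 → 126
acct=X85: balance >= 46327 or age_days < 1236 → 225
acct=X95: balance >= 6014 → 410
acct=X97: balance >= 46327 or age_days < 1236 → 344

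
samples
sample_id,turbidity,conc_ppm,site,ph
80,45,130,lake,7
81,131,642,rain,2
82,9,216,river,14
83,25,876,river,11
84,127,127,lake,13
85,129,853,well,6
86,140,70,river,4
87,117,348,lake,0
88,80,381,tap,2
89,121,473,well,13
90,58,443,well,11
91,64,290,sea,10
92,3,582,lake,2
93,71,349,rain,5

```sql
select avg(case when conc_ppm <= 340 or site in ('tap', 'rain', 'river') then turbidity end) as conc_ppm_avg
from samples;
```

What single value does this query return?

sample_id=80: ✓ → 45
sample_id=81: ✓ → 131
sample_id=82: ✓ → 9
sample_id=83: ✓ → 25
sample_id=84: ✓ → 127
sample_id=85: ✗
sample_id=86: ✓ → 140
sample_id=87: ✗
sample_id=88: ✓ → 80
sample_id=89: ✗
sample_id=90: ✗
sample_id=91: ✓ → 64
sample_id=92: ✗
sample_id=93: ✓ → 71
conc_ppm_avg = (45 + 131 + 9 + 25 + 127 + 140 + 80 + 64 + 71) / 9 = 76.8888888889

76.8888888889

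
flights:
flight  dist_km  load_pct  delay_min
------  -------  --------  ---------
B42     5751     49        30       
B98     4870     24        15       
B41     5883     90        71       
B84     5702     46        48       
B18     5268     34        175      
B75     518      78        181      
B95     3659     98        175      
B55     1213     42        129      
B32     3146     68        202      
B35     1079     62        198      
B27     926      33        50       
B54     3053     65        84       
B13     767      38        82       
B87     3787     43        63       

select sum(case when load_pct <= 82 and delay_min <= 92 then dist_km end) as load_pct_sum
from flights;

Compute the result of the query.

24856

flight=B42: ✓ → 5751
flight=B98: ✓ → 4870
flight=B41: ✗
flight=B84: ✓ → 5702
flight=B18: ✗
flight=B75: ✗
flight=B95: ✗
flight=B55: ✗
flight=B32: ✗
flight=B35: ✗
flight=B27: ✓ → 926
flight=B54: ✓ → 3053
flight=B13: ✓ → 767
flight=B87: ✓ → 3787
load_pct_sum = 5751 + 4870 + 5702 + 926 + 3053 + 767 + 3787 = 24856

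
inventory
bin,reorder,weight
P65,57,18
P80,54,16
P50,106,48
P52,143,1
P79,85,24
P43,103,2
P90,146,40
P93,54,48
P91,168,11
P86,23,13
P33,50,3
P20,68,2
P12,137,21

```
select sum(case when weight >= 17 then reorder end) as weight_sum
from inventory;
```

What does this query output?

bin=P65: ✓ → 57
bin=P80: ✗
bin=P50: ✓ → 106
bin=P52: ✗
bin=P79: ✓ → 85
bin=P43: ✗
bin=P90: ✓ → 146
bin=P93: ✓ → 54
bin=P91: ✗
bin=P86: ✗
bin=P33: ✗
bin=P20: ✗
bin=P12: ✓ → 137
weight_sum = 57 + 106 + 85 + 146 + 54 + 137 = 585

585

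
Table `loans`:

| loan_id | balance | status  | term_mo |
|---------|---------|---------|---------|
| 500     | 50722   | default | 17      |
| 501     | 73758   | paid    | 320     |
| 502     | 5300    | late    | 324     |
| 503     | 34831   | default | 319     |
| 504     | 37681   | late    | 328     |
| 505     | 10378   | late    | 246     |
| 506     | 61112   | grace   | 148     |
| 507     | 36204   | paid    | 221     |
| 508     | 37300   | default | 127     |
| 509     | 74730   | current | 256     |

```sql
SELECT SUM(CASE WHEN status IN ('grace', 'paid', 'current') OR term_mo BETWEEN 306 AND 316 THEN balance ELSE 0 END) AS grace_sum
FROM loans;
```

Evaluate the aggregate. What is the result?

loan_id=500: ✗
loan_id=501: ✓ → 73758
loan_id=502: ✗
loan_id=503: ✗
loan_id=504: ✗
loan_id=505: ✗
loan_id=506: ✓ → 61112
loan_id=507: ✓ → 36204
loan_id=508: ✗
loan_id=509: ✓ → 74730
grace_sum = 73758 + 61112 + 36204 + 74730 = 245804

245804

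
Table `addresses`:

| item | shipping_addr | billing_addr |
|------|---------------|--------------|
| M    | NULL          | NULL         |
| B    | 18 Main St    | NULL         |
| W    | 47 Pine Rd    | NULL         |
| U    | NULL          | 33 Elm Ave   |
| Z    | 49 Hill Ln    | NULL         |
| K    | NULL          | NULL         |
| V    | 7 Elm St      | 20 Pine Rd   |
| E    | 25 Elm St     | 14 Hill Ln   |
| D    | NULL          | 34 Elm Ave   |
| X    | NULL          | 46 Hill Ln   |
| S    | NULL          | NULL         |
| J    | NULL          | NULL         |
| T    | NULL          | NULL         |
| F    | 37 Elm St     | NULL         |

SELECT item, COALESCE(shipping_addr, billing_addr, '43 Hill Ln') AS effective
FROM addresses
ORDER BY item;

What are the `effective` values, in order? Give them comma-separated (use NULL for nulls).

18 Main St, 34 Elm Ave, 25 Elm St, 37 Elm St, 43 Hill Ln, 43 Hill Ln, 43 Hill Ln, 43 Hill Ln, 43 Hill Ln, 33 Elm Ave, 7 Elm St, 47 Pine Rd, 46 Hill Ln, 49 Hill Ln

item=B: shipping_addr=18 Main St → 18 Main St
item=D: shipping_addr=NULL, billing_addr=34 Elm Ave → 34 Elm Ave
item=E: shipping_addr=25 Elm St → 25 Elm St
item=F: shipping_addr=37 Elm St → 37 Elm St
item=J: shipping_addr=NULL, billing_addr=NULL, → literal 43 Hill Ln → 43 Hill Ln
item=K: shipping_addr=NULL, billing_addr=NULL, → literal 43 Hill Ln → 43 Hill Ln
item=M: shipping_addr=NULL, billing_addr=NULL, → literal 43 Hill Ln → 43 Hill Ln
item=S: shipping_addr=NULL, billing_addr=NULL, → literal 43 Hill Ln → 43 Hill Ln
item=T: shipping_addr=NULL, billing_addr=NULL, → literal 43 Hill Ln → 43 Hill Ln
item=U: shipping_addr=NULL, billing_addr=33 Elm Ave → 33 Elm Ave
item=V: shipping_addr=7 Elm St → 7 Elm St
item=W: shipping_addr=47 Pine Rd → 47 Pine Rd
item=X: shipping_addr=NULL, billing_addr=46 Hill Ln → 46 Hill Ln
item=Z: shipping_addr=49 Hill Ln → 49 Hill Ln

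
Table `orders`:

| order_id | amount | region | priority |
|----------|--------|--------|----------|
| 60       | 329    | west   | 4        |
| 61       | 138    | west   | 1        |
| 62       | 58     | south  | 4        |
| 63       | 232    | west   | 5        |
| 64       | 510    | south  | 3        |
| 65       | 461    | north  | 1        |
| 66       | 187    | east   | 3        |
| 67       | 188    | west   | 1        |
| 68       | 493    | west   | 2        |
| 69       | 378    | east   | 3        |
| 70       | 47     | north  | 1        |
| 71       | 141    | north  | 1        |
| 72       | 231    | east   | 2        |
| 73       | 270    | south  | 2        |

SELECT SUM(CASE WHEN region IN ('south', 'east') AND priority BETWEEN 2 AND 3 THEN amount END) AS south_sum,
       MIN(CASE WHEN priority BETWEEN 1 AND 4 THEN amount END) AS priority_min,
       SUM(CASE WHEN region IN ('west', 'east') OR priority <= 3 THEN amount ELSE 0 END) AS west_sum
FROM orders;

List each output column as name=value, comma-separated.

[south_sum: region IN ('south', 'east') AND priority BETWEEN 2 AND 3]
order_id=60: ✗
order_id=61: ✗
order_id=62: ✗
order_id=63: ✗
order_id=64: ✓ → 510
order_id=65: ✗
order_id=66: ✓ → 187
order_id=67: ✗
order_id=68: ✗
order_id=69: ✓ → 378
order_id=70: ✗
order_id=71: ✗
order_id=72: ✓ → 231
order_id=73: ✓ → 270
south_sum = 510 + 187 + 378 + 231 + 270 = 1576
—
[priority_min: priority BETWEEN 1 AND 4]
order_id=60: ✓ → 329
order_id=61: ✓ → 138
order_id=62: ✓ → 58
order_id=63: ✗
order_id=64: ✓ → 510
order_id=65: ✓ → 461
order_id=66: ✓ → 187
order_id=67: ✓ → 188
order_id=68: ✓ → 493
order_id=69: ✓ → 378
order_id=70: ✓ → 47
order_id=71: ✓ → 141
order_id=72: ✓ → 231
order_id=73: ✓ → 270
priority_min = MIN(329, 138, 58, 510, 461, 187, 188, 493, 378, 47, 141, 231, 270) = 47
—
[west_sum: region IN ('west', 'east') OR priority <= 3]
order_id=60: ✓ → 329
order_id=61: ✓ → 138
order_id=62: ✗
order_id=63: ✓ → 232
order_id=64: ✓ → 510
order_id=65: ✓ → 461
order_id=66: ✓ → 187
order_id=67: ✓ → 188
order_id=68: ✓ → 493
order_id=69: ✓ → 378
order_id=70: ✓ → 47
order_id=71: ✓ → 141
order_id=72: ✓ → 231
order_id=73: ✓ → 270
west_sum = 329 + 138 + 232 + 510 + 461 + 187 + 188 + 493 + 378 + 47 + 141 + 231 + 270 = 3605

south_sum=1576, priority_min=47, west_sum=3605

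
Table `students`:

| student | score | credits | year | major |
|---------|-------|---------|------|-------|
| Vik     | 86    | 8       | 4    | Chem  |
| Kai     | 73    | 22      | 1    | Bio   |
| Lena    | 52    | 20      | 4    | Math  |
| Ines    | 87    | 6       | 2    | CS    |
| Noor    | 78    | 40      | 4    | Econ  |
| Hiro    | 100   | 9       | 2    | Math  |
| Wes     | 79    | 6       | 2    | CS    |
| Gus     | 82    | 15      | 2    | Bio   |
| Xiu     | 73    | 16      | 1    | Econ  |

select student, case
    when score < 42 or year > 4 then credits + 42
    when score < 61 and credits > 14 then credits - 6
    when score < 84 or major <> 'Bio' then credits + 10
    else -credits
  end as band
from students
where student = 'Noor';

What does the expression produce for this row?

student = Noor: score=78, credits=40, year=4, major=Econ.
score < 42 or year > 4 → false
score < 61 and credits > 14 → false
score < 84 or major <> 'Bio' → true → 50

50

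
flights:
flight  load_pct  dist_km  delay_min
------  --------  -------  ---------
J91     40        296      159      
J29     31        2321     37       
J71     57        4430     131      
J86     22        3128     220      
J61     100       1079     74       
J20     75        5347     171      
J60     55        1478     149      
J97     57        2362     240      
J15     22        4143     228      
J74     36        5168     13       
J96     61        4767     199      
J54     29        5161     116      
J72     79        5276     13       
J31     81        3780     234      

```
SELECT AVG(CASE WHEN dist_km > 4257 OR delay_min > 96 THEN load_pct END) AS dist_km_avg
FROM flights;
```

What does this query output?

51.1666666667

flight=J91: ✓ → 40
flight=J29: ✗
flight=J71: ✓ → 57
flight=J86: ✓ → 22
flight=J61: ✗
flight=J20: ✓ → 75
flight=J60: ✓ → 55
flight=J97: ✓ → 57
flight=J15: ✓ → 22
flight=J74: ✓ → 36
flight=J96: ✓ → 61
flight=J54: ✓ → 29
flight=J72: ✓ → 79
flight=J31: ✓ → 81
dist_km_avg = (40 + 57 + 22 + 75 + 55 + 57 + 22 + 36 + 61 + 29 + 79 + 81) / 12 = 51.1666666667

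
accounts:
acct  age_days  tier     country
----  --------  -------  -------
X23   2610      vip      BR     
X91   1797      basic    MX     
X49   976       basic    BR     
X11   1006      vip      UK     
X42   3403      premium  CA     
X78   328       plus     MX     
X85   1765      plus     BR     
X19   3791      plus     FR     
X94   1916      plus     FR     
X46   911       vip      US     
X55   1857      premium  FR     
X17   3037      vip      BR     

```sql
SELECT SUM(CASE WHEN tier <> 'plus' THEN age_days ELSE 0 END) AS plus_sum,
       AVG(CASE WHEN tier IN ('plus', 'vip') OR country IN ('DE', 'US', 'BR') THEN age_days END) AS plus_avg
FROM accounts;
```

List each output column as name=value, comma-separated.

[plus_sum: tier <> 'plus']
acct=X23: ✓ → 2610
acct=X91: ✓ → 1797
acct=X49: ✓ → 976
acct=X11: ✓ → 1006
acct=X42: ✓ → 3403
acct=X78: ✗
acct=X85: ✗
acct=X19: ✗
acct=X94: ✗
acct=X46: ✓ → 911
acct=X55: ✓ → 1857
acct=X17: ✓ → 3037
plus_sum = 2610 + 1797 + 976 + 1006 + 3403 + 911 + 1857 + 3037 = 15597
—
[plus_avg: tier IN ('plus', 'vip') OR country IN ('DE', 'US', 'BR')]
acct=X23: ✓ → 2610
acct=X91: ✗
acct=X49: ✓ → 976
acct=X11: ✓ → 1006
acct=X42: ✗
acct=X78: ✓ → 328
acct=X85: ✓ → 1765
acct=X19: ✓ → 3791
acct=X94: ✓ → 1916
acct=X46: ✓ → 911
acct=X55: ✗
acct=X17: ✓ → 3037
plus_avg = (2610 + 976 + 1006 + 328 + 1765 + 3791 + 1916 + 911 + 3037) / 9 = 1815.5555555556

plus_sum=15597, plus_avg=1815.5555555556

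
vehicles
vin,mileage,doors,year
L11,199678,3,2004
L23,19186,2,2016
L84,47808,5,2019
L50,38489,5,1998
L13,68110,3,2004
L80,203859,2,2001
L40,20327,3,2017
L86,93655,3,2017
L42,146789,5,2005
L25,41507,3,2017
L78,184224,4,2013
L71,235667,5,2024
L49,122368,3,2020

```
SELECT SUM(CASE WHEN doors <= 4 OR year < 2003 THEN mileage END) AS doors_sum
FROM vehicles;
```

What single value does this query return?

991403

vin=L11: ✓ → 199678
vin=L23: ✓ → 19186
vin=L84: ✗
vin=L50: ✓ → 38489
vin=L13: ✓ → 68110
vin=L80: ✓ → 203859
vin=L40: ✓ → 20327
vin=L86: ✓ → 93655
vin=L42: ✗
vin=L25: ✓ → 41507
vin=L78: ✓ → 184224
vin=L71: ✗
vin=L49: ✓ → 122368
doors_sum = 199678 + 19186 + 38489 + 68110 + 203859 + 20327 + 93655 + 41507 + 184224 + 122368 = 991403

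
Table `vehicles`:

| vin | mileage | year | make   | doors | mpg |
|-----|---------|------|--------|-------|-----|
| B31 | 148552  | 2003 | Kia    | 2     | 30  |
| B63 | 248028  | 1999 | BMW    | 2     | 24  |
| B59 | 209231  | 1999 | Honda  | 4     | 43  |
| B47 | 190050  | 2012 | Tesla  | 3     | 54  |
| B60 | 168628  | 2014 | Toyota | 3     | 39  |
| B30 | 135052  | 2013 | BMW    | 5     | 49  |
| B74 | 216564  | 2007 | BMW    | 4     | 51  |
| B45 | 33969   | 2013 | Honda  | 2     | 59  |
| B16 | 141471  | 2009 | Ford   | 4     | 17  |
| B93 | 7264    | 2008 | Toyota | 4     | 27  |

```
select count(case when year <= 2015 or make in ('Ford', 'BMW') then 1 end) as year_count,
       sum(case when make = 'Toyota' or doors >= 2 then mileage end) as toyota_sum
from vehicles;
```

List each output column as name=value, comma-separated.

year_count=10, toyota_sum=1498809

[year_count: year <= 2015 or make in ('Ford', 'BMW')]
vin=B31: ✓ → 1
vin=B63: ✓ → 1
vin=B59: ✓ → 1
vin=B47: ✓ → 1
vin=B60: ✓ → 1
vin=B30: ✓ → 1
vin=B74: ✓ → 1
vin=B45: ✓ → 1
vin=B16: ✓ → 1
vin=B93: ✓ → 1
year_count = COUNT(1, 1, 1, 1, 1, 1, 1, 1, 1, 1) = 10
—
[toyota_sum: make = 'Toyota' or doors >= 2]
vin=B31: ✓ → 148552
vin=B63: ✓ → 248028
vin=B59: ✓ → 209231
vin=B47: ✓ → 190050
vin=B60: ✓ → 168628
vin=B30: ✓ → 135052
vin=B74: ✓ → 216564
vin=B45: ✓ → 33969
vin=B16: ✓ → 141471
vin=B93: ✓ → 7264
toyota_sum = 148552 + 248028 + 209231 + 190050 + 168628 + 135052 + 216564 + 33969 + 141471 + 7264 = 1498809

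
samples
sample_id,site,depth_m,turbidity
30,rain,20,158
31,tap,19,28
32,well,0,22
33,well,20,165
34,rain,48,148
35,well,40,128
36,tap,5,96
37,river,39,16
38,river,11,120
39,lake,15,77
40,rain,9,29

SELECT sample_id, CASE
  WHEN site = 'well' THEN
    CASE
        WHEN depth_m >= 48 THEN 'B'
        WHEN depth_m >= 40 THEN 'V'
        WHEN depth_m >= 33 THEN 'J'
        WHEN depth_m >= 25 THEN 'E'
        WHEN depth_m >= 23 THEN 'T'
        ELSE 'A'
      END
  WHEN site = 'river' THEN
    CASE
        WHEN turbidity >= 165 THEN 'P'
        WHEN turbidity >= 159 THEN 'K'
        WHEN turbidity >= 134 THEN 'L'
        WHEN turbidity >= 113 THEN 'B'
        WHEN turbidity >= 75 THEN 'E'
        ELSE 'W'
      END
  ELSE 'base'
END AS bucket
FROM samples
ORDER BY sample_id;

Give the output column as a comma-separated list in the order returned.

sample_id=30: site='rain' → outer ELSE → base
sample_id=31: site='tap' → outer ELSE → base
sample_id=32: site='well' → inner[ELSE] → A
sample_id=33: site='well' → inner[ELSE] → A
sample_id=34: site='rain' → outer ELSE → base
sample_id=35: site='well' → inner[depth_m >= 40] → V
sample_id=36: site='tap' → outer ELSE → base
sample_id=37: site='river' → inner[ELSE] → W
sample_id=38: site='river' → inner[turbidity >= 113] → B
sample_id=39: site='lake' → outer ELSE → base
sample_id=40: site='rain' → outer ELSE → base

base, base, A, A, base, V, base, W, B, base, base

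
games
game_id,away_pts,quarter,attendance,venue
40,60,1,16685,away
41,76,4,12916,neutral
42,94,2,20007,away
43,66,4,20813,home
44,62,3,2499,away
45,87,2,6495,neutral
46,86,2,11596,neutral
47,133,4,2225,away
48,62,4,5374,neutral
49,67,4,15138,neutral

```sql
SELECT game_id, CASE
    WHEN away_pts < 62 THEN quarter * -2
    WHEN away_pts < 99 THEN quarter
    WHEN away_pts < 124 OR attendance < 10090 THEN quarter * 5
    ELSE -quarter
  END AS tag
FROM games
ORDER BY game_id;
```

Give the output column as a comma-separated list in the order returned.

game_id=40: away_pts < 62 → -2
game_id=41: away_pts < 99 → 4
game_id=42: away_pts < 99 → 2
game_id=43: away_pts < 99 → 4
game_id=44: away_pts < 99 → 3
game_id=45: away_pts < 99 → 2
game_id=46: away_pts < 99 → 2
game_id=47: away_pts < 124 OR attendance < 10090 → 20
game_id=48: away_pts < 99 → 4
game_id=49: away_pts < 99 → 4

-2, 4, 2, 4, 3, 2, 2, 20, 4, 4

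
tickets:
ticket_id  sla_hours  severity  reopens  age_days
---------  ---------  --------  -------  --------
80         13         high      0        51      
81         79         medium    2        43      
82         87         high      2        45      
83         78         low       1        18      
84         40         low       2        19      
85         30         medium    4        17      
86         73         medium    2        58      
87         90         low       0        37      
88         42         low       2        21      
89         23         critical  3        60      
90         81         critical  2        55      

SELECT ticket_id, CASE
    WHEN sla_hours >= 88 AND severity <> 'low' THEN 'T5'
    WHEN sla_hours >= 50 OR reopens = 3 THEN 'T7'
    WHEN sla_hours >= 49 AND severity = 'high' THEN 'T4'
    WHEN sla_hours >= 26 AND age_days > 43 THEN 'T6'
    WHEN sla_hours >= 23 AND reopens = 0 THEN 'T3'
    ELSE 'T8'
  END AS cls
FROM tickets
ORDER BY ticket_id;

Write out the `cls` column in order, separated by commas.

ticket_id=80: ELSE → T8
ticket_id=81: sla_hours >= 50 OR reopens = 3 → T7
ticket_id=82: sla_hours >= 50 OR reopens = 3 → T7
ticket_id=83: sla_hours >= 50 OR reopens = 3 → T7
ticket_id=84: ELSE → T8
ticket_id=85: ELSE → T8
ticket_id=86: sla_hours >= 50 OR reopens = 3 → T7
ticket_id=87: sla_hours >= 50 OR reopens = 3 → T7
ticket_id=88: ELSE → T8
ticket_id=89: sla_hours >= 50 OR reopens = 3 → T7
ticket_id=90: sla_hours >= 50 OR reopens = 3 → T7

T8, T7, T7, T7, T8, T8, T7, T7, T8, T7, T7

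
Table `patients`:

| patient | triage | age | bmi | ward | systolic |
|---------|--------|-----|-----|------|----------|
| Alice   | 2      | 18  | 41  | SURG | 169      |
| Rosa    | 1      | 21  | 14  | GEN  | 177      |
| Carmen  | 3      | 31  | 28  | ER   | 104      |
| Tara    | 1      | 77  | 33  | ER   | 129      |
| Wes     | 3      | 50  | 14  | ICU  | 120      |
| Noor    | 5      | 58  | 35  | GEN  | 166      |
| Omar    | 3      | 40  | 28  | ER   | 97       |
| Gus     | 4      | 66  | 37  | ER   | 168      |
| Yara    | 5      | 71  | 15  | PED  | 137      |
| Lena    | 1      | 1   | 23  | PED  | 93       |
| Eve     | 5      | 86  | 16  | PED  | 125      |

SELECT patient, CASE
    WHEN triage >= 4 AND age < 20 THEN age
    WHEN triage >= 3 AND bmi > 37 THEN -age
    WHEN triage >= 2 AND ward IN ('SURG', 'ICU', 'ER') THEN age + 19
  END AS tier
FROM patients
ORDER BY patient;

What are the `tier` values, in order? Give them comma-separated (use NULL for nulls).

patient=Alice: triage >= 2 AND ward IN ('SURG', 'ICU', 'ER') → 37
patient=Carmen: triage >= 2 AND ward IN ('SURG', 'ICU', 'ER') → 50
patient=Eve: (no match → NULL) → NULL
patient=Gus: triage >= 2 AND ward IN ('SURG', 'ICU', 'ER') → 85
patient=Lena: (no match → NULL) → NULL
patient=Noor: (no match → NULL) → NULL
patient=Omar: triage >= 2 AND ward IN ('SURG', 'ICU', 'ER') → 59
patient=Rosa: (no match → NULL) → NULL
patient=Tara: (no match → NULL) → NULL
patient=Wes: triage >= 2 AND ward IN ('SURG', 'ICU', 'ER') → 69
patient=Yara: (no match → NULL) → NULL

37, 50, NULL, 85, NULL, NULL, 59, NULL, NULL, 69, NULL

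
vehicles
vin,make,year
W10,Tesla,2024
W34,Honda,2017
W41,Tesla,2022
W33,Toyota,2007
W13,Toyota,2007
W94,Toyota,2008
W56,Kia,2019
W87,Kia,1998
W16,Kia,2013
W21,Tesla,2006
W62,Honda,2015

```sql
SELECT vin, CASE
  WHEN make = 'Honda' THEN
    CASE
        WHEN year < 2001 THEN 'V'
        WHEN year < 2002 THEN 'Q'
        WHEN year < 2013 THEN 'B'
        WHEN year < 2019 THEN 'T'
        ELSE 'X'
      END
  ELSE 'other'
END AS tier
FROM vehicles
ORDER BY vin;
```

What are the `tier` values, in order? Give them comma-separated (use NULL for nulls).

other, other, other, other, other, T, other, other, T, other, other

vin=W10: make='Tesla' → outer ELSE → other
vin=W13: make='Toyota' → outer ELSE → other
vin=W16: make='Kia' → outer ELSE → other
vin=W21: make='Tesla' → outer ELSE → other
vin=W33: make='Toyota' → outer ELSE → other
vin=W34: make='Honda' → inner[year < 2019] → T
vin=W41: make='Tesla' → outer ELSE → other
vin=W56: make='Kia' → outer ELSE → other
vin=W62: make='Honda' → inner[year < 2019] → T
vin=W87: make='Kia' → outer ELSE → other
vin=W94: make='Toyota' → outer ELSE → other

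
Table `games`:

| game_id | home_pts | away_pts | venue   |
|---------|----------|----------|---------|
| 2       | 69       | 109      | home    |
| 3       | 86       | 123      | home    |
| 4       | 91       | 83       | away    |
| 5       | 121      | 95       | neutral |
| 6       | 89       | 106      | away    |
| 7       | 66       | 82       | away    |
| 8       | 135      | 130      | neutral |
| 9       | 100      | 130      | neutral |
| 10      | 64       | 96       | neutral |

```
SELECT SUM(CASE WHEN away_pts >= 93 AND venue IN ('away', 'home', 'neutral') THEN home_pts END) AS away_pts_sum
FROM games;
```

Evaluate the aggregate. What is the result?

664

game_id=2: ✓ → 69
game_id=3: ✓ → 86
game_id=4: ✗
game_id=5: ✓ → 121
game_id=6: ✓ → 89
game_id=7: ✗
game_id=8: ✓ → 135
game_id=9: ✓ → 100
game_id=10: ✓ → 64
away_pts_sum = 69 + 86 + 121 + 89 + 135 + 100 + 64 = 664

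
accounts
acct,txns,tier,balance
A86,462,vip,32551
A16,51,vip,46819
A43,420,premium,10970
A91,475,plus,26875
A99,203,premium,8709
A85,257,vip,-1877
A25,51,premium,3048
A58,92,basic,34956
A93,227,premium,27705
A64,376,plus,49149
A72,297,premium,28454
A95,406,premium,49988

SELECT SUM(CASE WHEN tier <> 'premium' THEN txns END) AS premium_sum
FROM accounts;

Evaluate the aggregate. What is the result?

1713

acct=A86: ✓ → 462
acct=A16: ✓ → 51
acct=A43: ✗
acct=A91: ✓ → 475
acct=A99: ✗
acct=A85: ✓ → 257
acct=A25: ✗
acct=A58: ✓ → 92
acct=A93: ✗
acct=A64: ✓ → 376
acct=A72: ✗
acct=A95: ✗
premium_sum = 462 + 51 + 475 + 257 + 92 + 376 = 1713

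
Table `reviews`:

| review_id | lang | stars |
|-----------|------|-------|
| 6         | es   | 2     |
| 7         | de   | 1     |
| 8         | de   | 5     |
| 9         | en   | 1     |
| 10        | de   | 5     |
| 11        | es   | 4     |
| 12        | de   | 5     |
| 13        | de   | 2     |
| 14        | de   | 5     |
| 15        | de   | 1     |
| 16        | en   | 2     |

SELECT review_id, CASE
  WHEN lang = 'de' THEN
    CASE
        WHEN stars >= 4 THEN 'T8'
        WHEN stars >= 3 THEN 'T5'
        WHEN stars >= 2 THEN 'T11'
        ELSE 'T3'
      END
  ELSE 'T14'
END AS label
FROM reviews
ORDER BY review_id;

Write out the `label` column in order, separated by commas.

T14, T3, T8, T14, T8, T14, T8, T11, T8, T3, T14

review_id=6: lang='es' → outer ELSE → T14
review_id=7: lang='de' → inner[ELSE] → T3
review_id=8: lang='de' → inner[stars >= 4] → T8
review_id=9: lang='en' → outer ELSE → T14
review_id=10: lang='de' → inner[stars >= 4] → T8
review_id=11: lang='es' → outer ELSE → T14
review_id=12: lang='de' → inner[stars >= 4] → T8
review_id=13: lang='de' → inner[stars >= 2] → T11
review_id=14: lang='de' → inner[stars >= 4] → T8
review_id=15: lang='de' → inner[ELSE] → T3
review_id=16: lang='en' → outer ELSE → T14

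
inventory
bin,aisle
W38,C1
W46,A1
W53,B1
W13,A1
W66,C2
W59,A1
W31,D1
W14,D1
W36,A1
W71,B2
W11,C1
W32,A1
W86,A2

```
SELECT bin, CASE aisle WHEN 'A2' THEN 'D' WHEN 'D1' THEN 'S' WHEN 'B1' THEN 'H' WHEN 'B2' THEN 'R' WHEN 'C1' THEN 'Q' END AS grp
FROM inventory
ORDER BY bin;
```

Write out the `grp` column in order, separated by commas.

Q, NULL, S, S, NULL, NULL, Q, NULL, H, NULL, NULL, R, D

bin=W11: aisle='C1' → Q
bin=W13: (no match → NULL) → NULL
bin=W14: aisle='D1' → S
bin=W31: aisle='D1' → S
bin=W32: (no match → NULL) → NULL
bin=W36: (no match → NULL) → NULL
bin=W38: aisle='C1' → Q
bin=W46: (no match → NULL) → NULL
bin=W53: aisle='B1' → H
bin=W59: (no match → NULL) → NULL
bin=W66: (no match → NULL) → NULL
bin=W71: aisle='B2' → R
bin=W86: aisle='A2' → D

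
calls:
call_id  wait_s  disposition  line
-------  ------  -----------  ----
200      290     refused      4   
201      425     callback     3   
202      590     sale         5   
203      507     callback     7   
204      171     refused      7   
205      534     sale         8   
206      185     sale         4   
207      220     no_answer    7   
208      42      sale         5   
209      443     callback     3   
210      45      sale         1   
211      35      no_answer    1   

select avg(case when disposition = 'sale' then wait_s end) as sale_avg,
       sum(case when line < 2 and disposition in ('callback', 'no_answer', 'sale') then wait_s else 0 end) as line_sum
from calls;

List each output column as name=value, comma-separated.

[sale_avg: disposition = 'sale']
call_id=200: ✗
call_id=201: ✗
call_id=202: ✓ → 590
call_id=203: ✗
call_id=204: ✗
call_id=205: ✓ → 534
call_id=206: ✓ → 185
call_id=207: ✗
call_id=208: ✓ → 42
call_id=209: ✗
call_id=210: ✓ → 45
call_id=211: ✗
sale_avg = (590 + 534 + 185 + 42 + 45) / 5 = 279.2
—
[line_sum: line < 2 and disposition in ('callback', 'no_answer', 'sale')]
call_id=200: ✗
call_id=201: ✗
call_id=202: ✗
call_id=203: ✗
call_id=204: ✗
call_id=205: ✗
call_id=206: ✗
call_id=207: ✗
call_id=208: ✗
call_id=209: ✗
call_id=210: ✓ → 45
call_id=211: ✓ → 35
line_sum = 45 + 35 = 80

sale_avg=279.2, line_sum=80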